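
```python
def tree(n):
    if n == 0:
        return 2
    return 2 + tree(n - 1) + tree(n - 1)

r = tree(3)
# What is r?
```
Call trace (a repeated sub-call is expanded the first time; later identical calls just restate its return value):
tree(n=3)
  tree(n=2)
    tree(n=1)
      tree(n=0)
      -> return 2
      tree(n=0)
      -> return 2
    -> return 6
    tree(n=1) -> return 6  (same call as traced above)
  -> return 14
  tree(n=2) -> return 14  (same call as traced above)
-> return 30

Final answer: 30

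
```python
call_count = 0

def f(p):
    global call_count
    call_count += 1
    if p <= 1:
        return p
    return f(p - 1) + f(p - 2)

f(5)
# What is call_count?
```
Call trace (a repeated sub-call is expanded the first time; later identical calls just restate its return value):
f(p=5)
  f(p=4)
    f(p=3)
      f(p=2)
        f(p=1)
        -> return 1
        f(p=0)
        -> return 0
      -> return 1
      f(p=1)
      -> return 1
    -> return 2
    f(p=2) -> return 1  (same call as traced above)
  -> return 3
  f(p=3) -> return 2  (same call as traced above)
-> return 5

call_count is incremented once per call, so count the calls in each subtree. Let C(p) = number of calls made by f(p).
C(0) = C(1) = 1 (base case, no recursion); C(p) = 1 + C(p - 1) + C(p - 2) otherwise.
C(2) = 1 + C(1) + C(0) = 1 + 1 + 1 = 3
C(3) = 1 + C(2) + C(1) = 1 + 3 + 1 = 5
C(4) = 1 + C(3) + C(2) = 1 + 5 + 3 = 9
C(5) = 1 + C(4) + C(3) = 1 + 9 + 5 = 15
call_count = C(5) = 15

Final answer: 15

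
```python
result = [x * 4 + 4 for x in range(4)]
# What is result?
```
Trace:
  x=0
  x=1
  x=2
  x=3
  result=[4, 8, 12, 16]

Final answer: [4, 8, 12, 16]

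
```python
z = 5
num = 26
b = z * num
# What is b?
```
Trace:
  z=5
  z=5, num=26
  z=5, num=26, b=130

Final answer: 130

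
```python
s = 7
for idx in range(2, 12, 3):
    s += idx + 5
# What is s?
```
Trace:
  s=7
  s=14, idx=2
  s=24, idx=5
  s=37, idx=8
  s=53, idx=11

Final answer: 53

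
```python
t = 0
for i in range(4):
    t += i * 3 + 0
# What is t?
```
Trace:
  t=0
  t=0, i=0
  t=3, i=1
  t=9, i=2
  t=18, i=3

Final answer: 18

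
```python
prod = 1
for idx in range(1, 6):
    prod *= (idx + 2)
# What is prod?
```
Trace:
  prod=1
  prod=3, idx=1
  prod=12, idx=2
  prod=60, idx=3
  prod=360, idx=4
  prod=2520, idx=5

Final answer: 2520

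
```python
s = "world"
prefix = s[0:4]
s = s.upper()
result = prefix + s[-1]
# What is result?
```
Trace:
  s='world'
  s='world', prefix='worl'
  s='WORLD', prefix='worl'
  s='WORLD', prefix='worl', result='worlD'

Final answer: 'worlD'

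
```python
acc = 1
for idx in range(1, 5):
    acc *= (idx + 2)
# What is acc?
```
Trace:
  acc=1
  acc=3, idx=1
  acc=12, idx=2
  acc=60, idx=3
  acc=360, idx=4

Final answer: 360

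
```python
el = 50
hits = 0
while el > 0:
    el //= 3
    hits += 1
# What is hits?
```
Trace:
  el=50
  el=50, hits=0
  el=16, hits=1
  el=5, hits=2
  el=1, hits=3
  el=0, hits=4

Final answer: 4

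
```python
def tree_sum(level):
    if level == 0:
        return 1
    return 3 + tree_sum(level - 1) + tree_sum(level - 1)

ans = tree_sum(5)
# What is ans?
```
Call trace (a repeated sub-call is expanded the first time; later identical calls just restate its return value):
tree_sum(level=5)
  tree_sum(level=4)
    tree_sum(level=3)
      tree_sum(level=2)
        tree_sum(level=1)
          tree_sum(level=0)
          -> return 1
          tree_sum(level=0)
          -> return 1
        -> return 5
        tree_sum(level=1) -> return 5  (same call as traced above)
      -> return 13
      tree_sum(level=2) -> return 13  (same call as traced above)
    -> return 29
    tree_sum(level=3) -> return 29  (same call as traced above)
  -> return 61
  tree_sum(level=4) -> return 61  (same call as traced above)
-> return 125

Final answer: 125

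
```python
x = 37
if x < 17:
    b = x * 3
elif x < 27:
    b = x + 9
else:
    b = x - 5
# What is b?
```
Trace:
  x=37
  x=37, b=32

Final answer: 32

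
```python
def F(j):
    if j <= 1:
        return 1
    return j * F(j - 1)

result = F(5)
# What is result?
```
Call trace:
F(j=5)
  F(j=4)
    F(j=3)
      F(j=2)
        F(j=1)
        -> return 1
      -> return 2
    -> return 6
  -> return 24
-> return 120

Final answer: 120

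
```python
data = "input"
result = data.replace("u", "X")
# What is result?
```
Trace:
  data='input'
  data='input', result='inpXt'

Final answer: 'inpXt'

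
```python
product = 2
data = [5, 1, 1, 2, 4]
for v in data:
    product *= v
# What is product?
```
Trace:
  product=2
  product=10, v=5
  product=10, v=1
  product=10, v=1
  product=20, v=2
  product=80, v=4

Final answer: 80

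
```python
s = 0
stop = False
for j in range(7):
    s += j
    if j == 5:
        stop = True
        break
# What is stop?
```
Trace:
  s=0
  s=0, stop=False
  s=0, stop=False, j=0
  s=1, stop=False, j=1
  s=3, stop=False, j=2
  s=6, stop=False, j=3
  s=10, stop=False, j=4
  s=15, stop=True, j=5

Final answer: True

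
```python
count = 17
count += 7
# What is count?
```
Trace:
  count=17
  count=24

Final answer: 24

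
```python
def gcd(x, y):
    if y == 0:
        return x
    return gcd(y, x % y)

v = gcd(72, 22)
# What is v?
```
Call trace:
gcd(x=72, y=22)
  gcd(x=22, y=6)
    gcd(x=6, y=4)
      gcd(x=4, y=2)
        gcd(x=2, y=0)
        -> return 2
      -> return 2
    -> return 2
  -> return 2
-> return 2

Final answer: 2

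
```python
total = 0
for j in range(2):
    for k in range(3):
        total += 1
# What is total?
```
Trace:
  total=0
  total=1, j=0, k=0
  total=2, j=0, k=1
  total=3, j=0, k=2
  total=4, j=1, k=0
  total=5, j=1, k=1
  total=6, j=1, k=2

Final answer: 6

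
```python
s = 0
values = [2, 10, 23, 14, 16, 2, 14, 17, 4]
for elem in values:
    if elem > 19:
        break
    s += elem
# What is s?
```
Trace:
  s=0
  s=2, elem=2
  s=12, elem=10
  s=12, elem=23

Final answer: 12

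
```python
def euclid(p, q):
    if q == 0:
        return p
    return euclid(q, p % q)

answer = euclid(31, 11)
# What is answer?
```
Call trace:
euclid(p=31, q=11)
  euclid(p=11, q=9)
    euclid(p=9, q=2)
      euclid(p=2, q=1)
        euclid(p=1, q=0)
        -> return 1
      -> return 1
    -> return 1
  -> return 1
-> return 1

Final answer: 1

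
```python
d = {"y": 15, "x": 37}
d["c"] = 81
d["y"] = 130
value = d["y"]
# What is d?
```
Trace:
  d={'y': 15, 'x': 37}
  d={'y': 15, 'x': 37, 'c': 81}
  d={'y': 130, 'x': 37, 'c': 81}
  d={'y': 130, 'x': 37, 'c': 81}, value=130

Final answer: {'y': 130, 'x': 37, 'c': 81}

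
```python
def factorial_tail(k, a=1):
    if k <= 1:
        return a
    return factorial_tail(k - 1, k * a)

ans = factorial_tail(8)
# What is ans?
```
Call trace:
factorial_tail(k=8, a=1)
  factorial_tail(k=7, a=8)
    factorial_tail(k=6, a=56)
      factorial_tail(k=5, a=336)
        factorial_tail(k=4, a=1680)
          factorial_tail(k=3, a=6720)
            factorial_tail(k=2, a=20160)
              factorial_tail(k=1, a=40320)
              -> return 40320
            -> return 40320
          -> return 40320
        -> return 40320
      -> return 40320
    -> return 40320
  -> return 40320
-> return 40320

Final answer: 40320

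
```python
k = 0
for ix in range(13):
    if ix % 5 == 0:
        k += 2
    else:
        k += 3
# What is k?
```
Trace:
  k=0
  k=2, ix=0
  k=5, ix=1
  k=8, ix=2
  k=11, ix=3
  k=14, ix=4
  k=16, ix=5
  k=19, ix=6
  k=22, ix=7
  k=25, ix=8
  k=28, ix=9
  k=30, ix=10
  k=33, ix=11
  k=36, ix=12

Final answer: 36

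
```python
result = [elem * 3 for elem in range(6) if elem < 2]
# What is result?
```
Trace:
  elem=0
  elem=1
  elem=2
  elem=3
  elem=4
  elem=5
  result=[0, 3]

Final answer: [0, 3]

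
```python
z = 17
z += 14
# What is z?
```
Trace:
  z=17
  z=31

Final answer: 31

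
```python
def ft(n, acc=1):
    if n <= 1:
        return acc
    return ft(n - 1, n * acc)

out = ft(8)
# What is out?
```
Call trace:
ft(n=8, acc=1)
  ft(n=7, acc=8)
    ft(n=6, acc=56)
      ft(n=5, acc=336)
        ft(n=4, acc=1680)
          ft(n=3, acc=6720)
            ft(n=2, acc=20160)
              ft(n=1, acc=40320)
              -> return 40320
            -> return 40320
          -> return 40320
        -> return 40320
      -> return 40320
    -> return 40320
  -> return 40320
-> return 40320

Final answer: 40320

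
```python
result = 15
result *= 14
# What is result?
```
Trace:
  result=15
  result=210

Final answer: 210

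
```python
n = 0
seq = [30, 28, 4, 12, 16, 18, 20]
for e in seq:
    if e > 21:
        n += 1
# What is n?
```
Trace:
  n=0
  n=1, e=30
  n=2, e=28
  n=2, e=4
  n=2, e=12
  n=2, e=16
  n=2, e=18
  n=2, e=20

Final answer: 2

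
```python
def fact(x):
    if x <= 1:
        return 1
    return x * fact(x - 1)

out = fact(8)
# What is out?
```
Call trace:
fact(x=8)
  fact(x=7)
    fact(x=6)
      fact(x=5)
        fact(x=4)
          fact(x=3)
            fact(x=2)
              fact(x=1)
              -> return 1
            -> return 2
          -> return 6
        -> return 24
      -> return 120
    -> return 720
  -> return 5040
-> return 40320

Final answer: 40320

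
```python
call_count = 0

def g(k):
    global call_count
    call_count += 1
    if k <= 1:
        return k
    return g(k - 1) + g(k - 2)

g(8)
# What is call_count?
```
Call trace (a repeated sub-call is expanded the first time; later identical calls just restate its return value):
g(k=8)
  g(k=7)
    g(k=6)
      g(k=5)
        g(k=4)
          g(k=3)
            g(k=2)
              g(k=1)
              -> return 1
              g(k=0)
              -> return 0
            -> return 1
            g(k=1)
            -> return 1
          -> return 2
          g(k=2) -> return 1  (same call as traced above)
        -> return 3
        g(k=3) -> return 2  (same call as traced above)
      -> return 5
      g(k=4) -> return 3  (same call as traced above)
    -> return 8
    g(k=5) -> return 5  (same call as traced above)
  -> return 13
  g(k=6) -> return 8  (same call as traced above)
-> return 21

call_count is incremented once per call, so count the calls in each subtree. Let C(k) = number of calls made by g(k).
C(0) = C(1) = 1 (base case, no recursion); C(k) = 1 + C(k - 1) + C(k - 2) otherwise.
C(2) = 1 + C(1) + C(0) = 1 + 1 + 1 = 3
C(3) = 1 + C(2) + C(1) = 1 + 3 + 1 = 5
C(4) = 1 + C(3) + C(2) = 1 + 5 + 3 = 9
C(5) = 1 + C(4) + C(3) = 1 + 9 + 5 = 15
C(6) = 1 + C(5) + C(4) = 1 + 15 + 9 = 25
C(7) = 1 + C(6) + C(5) = 1 + 25 + 15 = 41
C(8) = 1 + C(7) + C(6) = 1 + 41 + 25 = 67
call_count = C(8) = 67

Final answer: 67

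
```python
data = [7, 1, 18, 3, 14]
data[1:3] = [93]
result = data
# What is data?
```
Trace:
  data=[7, 1, 18, 3, 14]
  data=[7, 93, 3, 14]
  data=[7, 93, 3, 14], result=[7, 93, 3, 14]

Final answer: [7, 93, 3, 14]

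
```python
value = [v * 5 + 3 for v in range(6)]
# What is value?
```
Trace:
  v=0
  v=1
  v=2
  v=3
  v=4
  v=5
  value=[3, 8, 13, 18, 23, 28]

Final answer: [3, 8, 13, 18, 23, 28]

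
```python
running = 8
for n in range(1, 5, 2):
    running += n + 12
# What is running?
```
Trace:
  running=8
  running=21, n=1
  running=36, n=3

Final answer: 36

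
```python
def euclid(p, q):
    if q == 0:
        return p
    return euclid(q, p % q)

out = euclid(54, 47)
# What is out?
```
Call trace:
euclid(p=54, q=47)
  euclid(p=47, q=7)
    euclid(p=7, q=5)
      euclid(p=5, q=2)
        euclid(p=2, q=1)
          euclid(p=1, q=0)
          -> return 1
        -> return 1
      -> return 1
    -> return 1
  -> return 1
-> return 1

Final answer: 1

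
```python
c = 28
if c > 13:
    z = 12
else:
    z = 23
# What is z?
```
Trace:
  c=28
  c=28, z=12

Final answer: 12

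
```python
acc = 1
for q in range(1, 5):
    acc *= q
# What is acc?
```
Trace:
  acc=1
  acc=1, q=1
  acc=2, q=2
  acc=6, q=3
  acc=24, q=4

Final answer: 24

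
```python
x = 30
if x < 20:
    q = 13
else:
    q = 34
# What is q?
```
Trace:
  x=30
  x=30, q=34

Final answer: 34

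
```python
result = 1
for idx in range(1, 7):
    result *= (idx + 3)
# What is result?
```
Trace:
  result=1
  result=4, idx=1
  result=20, idx=2
  result=120, idx=3
  result=840, idx=4
  result=6720, idx=5
  result=60480, idx=6

Final answer: 60480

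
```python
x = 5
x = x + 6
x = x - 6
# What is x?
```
Trace:
  x=5
  x=11
  x=5

Final answer: 5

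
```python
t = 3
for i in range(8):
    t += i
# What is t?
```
Trace:
  t=3
  t=3, i=0
  t=4, i=1
  t=6, i=2
  t=9, i=3
  t=13, i=4
  t=18, i=5
  t=24, i=6
  t=31, i=7

Final answer: 31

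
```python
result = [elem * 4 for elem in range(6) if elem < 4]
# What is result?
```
Trace:
  elem=0
  elem=1
  elem=2
  elem=3
  elem=4
  elem=5
  result=[0, 4, 8, 12]

Final answer: [0, 4, 8, 12]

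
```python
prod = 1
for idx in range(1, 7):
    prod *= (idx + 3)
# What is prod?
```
Trace:
  prod=1
  prod=4, idx=1
  prod=20, idx=2
  prod=120, idx=3
  prod=840, idx=4
  prod=6720, idx=5
  prod=60480, idx=6

Final answer: 60480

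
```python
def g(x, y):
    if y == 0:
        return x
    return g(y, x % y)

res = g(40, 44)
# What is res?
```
Call trace:
g(x=40, y=44)
  g(x=44, y=40)
    g(x=40, y=4)
      g(x=4, y=0)
      -> return 4
    -> return 4
  -> return 4
-> return 4

Final answer: 4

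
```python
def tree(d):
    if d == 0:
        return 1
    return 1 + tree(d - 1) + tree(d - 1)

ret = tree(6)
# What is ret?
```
Call trace (a repeated sub-call is expanded the first time; later identical calls just restate its return value):
tree(d=6)
  tree(d=5)
    tree(d=4)
      tree(d=3)
        tree(d=2)
          tree(d=1)
            tree(d=0)
            -> return 1
            tree(d=0)
            -> return 1
          -> return 3
          tree(d=1) -> return 3  (same call as traced above)
        -> return 7
        tree(d=2) -> return 7  (same call as traced above)
      -> return 15
      tree(d=3) -> return 15  (same call as traced above)
    -> return 31
    tree(d=4) -> return 31  (same call as traced above)
  -> return 63
  tree(d=5) -> return 63  (same call as traced above)
-> return 127

Final answer: 127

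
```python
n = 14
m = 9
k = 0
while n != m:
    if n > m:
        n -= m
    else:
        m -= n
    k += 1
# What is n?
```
Trace:
  n=14
  n=14, m=9
  n=14, m=9, k=0
  n=5, m=9, k=1
  n=5, m=4, k=2
  n=1, m=4, k=3
  n=1, m=3, k=4
  n=1, m=2, k=5
  n=1, m=1, k=6

Final answer: 1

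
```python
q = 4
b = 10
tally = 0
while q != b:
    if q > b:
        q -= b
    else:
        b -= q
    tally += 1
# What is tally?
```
Trace:
  q=4
  q=4, b=10
  q=4, b=10, tally=0
  q=4, b=6, tally=1
  q=4, b=2, tally=2
  q=2, b=2, tally=3

Final answer: 3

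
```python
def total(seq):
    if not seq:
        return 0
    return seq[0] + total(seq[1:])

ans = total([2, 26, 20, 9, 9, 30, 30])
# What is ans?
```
Call trace:
total(seq=[2, 26, 20, 9, 9, 30, 30])
  total(seq=[26, 20, 9, 9, 30, 30])
    total(seq=[20, 9, 9, 30, 30])
      total(seq=[9, 9, 30, 30])
        total(seq=[9, 30, 30])
          total(seq=[30, 30])
            total(seq=[30])
              total(seq=[])
              -> return 0
            -> return 30
          -> return 60
        -> return 69
      -> return 78
    -> return 98
  -> return 124
-> return 126

Final answer: 126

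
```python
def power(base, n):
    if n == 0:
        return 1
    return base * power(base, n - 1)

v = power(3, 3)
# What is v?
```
Call trace:
power(base=3, n=3)
  power(base=3, n=2)
    power(base=3, n=1)
      power(base=3, n=0)
      -> return 1
    -> return 3
  -> return 9
-> return 27

Final answer: 27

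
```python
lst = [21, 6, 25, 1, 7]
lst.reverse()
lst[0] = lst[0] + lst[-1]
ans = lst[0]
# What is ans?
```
Trace:
  lst=[21, 6, 25, 1, 7]
  lst=[7, 1, 25, 6, 21]
  lst=[28, 1, 25, 6, 21]
  lst=[28, 1, 25, 6, 21], ans=28

Final answer: 28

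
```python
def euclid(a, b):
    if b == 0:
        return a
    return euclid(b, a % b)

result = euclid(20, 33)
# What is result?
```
Call trace:
euclid(a=20, b=33)
  euclid(a=33, b=20)
    euclid(a=20, b=13)
      euclid(a=13, b=7)
        euclid(a=7, b=6)
          euclid(a=6, b=1)
            euclid(a=1, b=0)
            -> return 1
          -> return 1
        -> return 1
      -> return 1
    -> return 1
  -> return 1
-> return 1

Final answer: 1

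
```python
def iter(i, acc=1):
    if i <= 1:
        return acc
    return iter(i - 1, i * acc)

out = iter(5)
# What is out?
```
Call trace:
iter(i=5, acc=1)
  iter(i=4, acc=5)
    iter(i=3, acc=20)
      iter(i=2, acc=60)
        iter(i=1, acc=120)
        -> return 120
      -> return 120
    -> return 120
  -> return 120
-> return 120

Final answer: 120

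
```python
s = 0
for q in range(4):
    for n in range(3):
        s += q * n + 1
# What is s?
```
Trace:
  s=0
  s=1, q=0, n=0
  s=2, q=0, n=1
  s=3, q=0, n=2
  s=4, q=1, n=0
  s=6, q=1, n=1
  s=9, q=1, n=2
  s=10, q=2, n=0
  s=13, q=2, n=1
  s=18, q=2, n=2
  s=19, q=3, n=0
  s=23, q=3, n=1
  s=30, q=3, n=2

Final answer: 30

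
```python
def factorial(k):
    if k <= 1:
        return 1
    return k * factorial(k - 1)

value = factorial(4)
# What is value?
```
Call trace:
factorial(k=4)
  factorial(k=3)
    factorial(k=2)
      factorial(k=1)
      -> return 1
    -> return 2
  -> return 6
-> return 24

Final answer: 24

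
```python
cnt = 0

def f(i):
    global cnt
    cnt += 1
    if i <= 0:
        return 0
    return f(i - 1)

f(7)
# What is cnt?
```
Call trace:
f(i=7)
  f(i=6)
    f(i=5)
      f(i=4)
        f(i=3)
          f(i=2)
            f(i=1)
              f(i=0)
              -> return 0
            -> return 0
          -> return 0
        -> return 0
      -> return 0
    -> return 0
  -> return 0
-> return 0

cnt is incremented once per call. f is entered once for each i = 7, 6, 5, 4, 3, 2, 1, 0 (the i <= 0 call returns without recursing), i.e. 7 + 1 calls.
cnt = 8

Final answer: 8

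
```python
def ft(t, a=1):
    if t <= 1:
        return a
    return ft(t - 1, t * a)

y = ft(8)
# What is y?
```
Call trace:
ft(t=8, a=1)
  ft(t=7, a=8)
    ft(t=6, a=56)
      ft(t=5, a=336)
        ft(t=4, a=1680)
          ft(t=3, a=6720)
            ft(t=2, a=20160)
              ft(t=1, a=40320)
              -> return 40320
            -> return 40320
          -> return 40320
        -> return 40320
      -> return 40320
    -> return 40320
  -> return 40320
-> return 40320

Final answer: 40320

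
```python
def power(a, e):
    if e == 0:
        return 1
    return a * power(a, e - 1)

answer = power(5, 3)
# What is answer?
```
Call trace:
power(a=5, e=3)
  power(a=5, e=2)
    power(a=5, e=1)
      power(a=5, e=0)
      -> return 1
    -> return 5
  -> return 25
-> return 125

Final answer: 125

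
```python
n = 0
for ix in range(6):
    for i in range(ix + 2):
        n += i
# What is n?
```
Trace:
  n=0
  n=0, ix=0, i=0
  n=1, ix=0, i=1
  n=1, ix=1, i=0
  n=2, ix=1, i=1
  n=4, ix=1, i=2
  n=4, ix=2, i=0
  n=5, ix=2, i=1
  n=7, ix=2, i=2
  n=10, ix=2, i=3
  n=10, ix=3, i=0
  n=11, ix=3, i=1
  n=13, ix=3, i=2
  n=16, ix=3, i=3
  n=20, ix=3, i=4
  n=20, ix=4, i=0
  n=21, ix=4, i=1
  n=23, ix=4, i=2
  n=26, ix=4, i=3
  n=30, ix=4, i=4
  n=35, ix=4, i=5
  n=35, ix=5, i=0
  n=36, ix=5, i=1
  n=38, ix=5, i=2
  n=41, ix=5, i=3
  n=45, ix=5, i=4
  n=50, ix=5, i=5
  n=56, ix=5, i=6

Final answer: 56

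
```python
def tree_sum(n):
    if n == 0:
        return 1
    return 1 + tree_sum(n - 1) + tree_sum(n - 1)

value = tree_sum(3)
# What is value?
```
Call trace (a repeated sub-call is expanded the first time; later identical calls just restate its return value):
tree_sum(n=3)
  tree_sum(n=2)
    tree_sum(n=1)
      tree_sum(n=0)
      -> return 1
      tree_sum(n=0)
      -> return 1
    -> return 3
    tree_sum(n=1) -> return 3  (same call as traced above)
  -> return 7
  tree_sum(n=2) -> return 7  (same call as traced above)
-> return 15

Final answer: 15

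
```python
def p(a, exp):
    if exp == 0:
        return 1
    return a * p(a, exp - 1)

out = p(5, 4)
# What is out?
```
Call trace:
p(a=5, exp=4)
  p(a=5, exp=3)
    p(a=5, exp=2)
      p(a=5, exp=1)
        p(a=5, exp=0)
        -> return 1
      -> return 5
    -> return 25
  -> return 125
-> return 625

Final answer: 625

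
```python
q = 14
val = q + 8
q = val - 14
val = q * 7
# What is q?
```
Trace:
  q=14
  q=14, val=22
  q=8, val=22
  q=8, val=56

Final answer: 8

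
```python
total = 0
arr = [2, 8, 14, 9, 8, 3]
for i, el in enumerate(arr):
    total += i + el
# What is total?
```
Trace:
  total=0
  total=2, i=0, el=2
  total=11, i=1, el=8
  total=27, i=2, el=14
  total=39, i=3, el=9
  total=51, i=4, el=8
  total=59, i=5, el=3

Final answer: 59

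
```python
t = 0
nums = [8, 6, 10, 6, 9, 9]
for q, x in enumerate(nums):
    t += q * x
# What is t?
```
Trace:
  t=0
  t=0, q=0, x=8
  t=6, q=1, x=6
  t=26, q=2, x=10
  t=44, q=3, x=6
  t=80, q=4, x=9
  t=125, q=5, x=9

Final answer: 125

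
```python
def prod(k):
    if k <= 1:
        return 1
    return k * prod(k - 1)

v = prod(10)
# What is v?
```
Call trace:
prod(k=10)
  prod(k=9)
    prod(k=8)
      prod(k=7)
        prod(k=6)
          prod(k=5)
            prod(k=4)
              prod(k=3)
                prod(k=2)
                  prod(k=1)
                  -> return 1
                -> return 2
              -> return 6
            -> return 24
          -> return 120
        -> return 720
      -> return 5040
    -> return 40320
  -> return 362880
-> return 3628800

Final answer: 3628800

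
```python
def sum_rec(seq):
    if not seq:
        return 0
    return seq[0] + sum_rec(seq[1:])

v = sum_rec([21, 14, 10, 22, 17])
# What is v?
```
Call trace:
sum_rec(seq=[21, 14, 10, 22, 17])
  sum_rec(seq=[14, 10, 22, 17])
    sum_rec(seq=[10, 22, 17])
      sum_rec(seq=[22, 17])
        sum_rec(seq=[17])
          sum_rec(seq=[])
          -> return 0
        -> return 17
      -> return 39
    -> return 49
  -> return 63
-> return 84

Final answer: 84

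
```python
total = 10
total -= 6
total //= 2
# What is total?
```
Trace:
  total=10
  total=4
  total=2

Final answer: 2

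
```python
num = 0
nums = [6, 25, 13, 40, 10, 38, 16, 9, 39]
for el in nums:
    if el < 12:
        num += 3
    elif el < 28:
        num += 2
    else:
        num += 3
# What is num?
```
Trace:
  num=0
  num=3, el=6
  num=5, el=25
  num=7, el=13
  num=10, el=40
  num=13, el=10
  num=16, el=38
  num=18, el=16
  num=21, el=9
  num=24, el=39

Final answer: 24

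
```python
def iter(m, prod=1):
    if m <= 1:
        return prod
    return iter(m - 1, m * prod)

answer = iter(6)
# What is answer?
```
Call trace:
iter(m=6, prod=1)
  iter(m=5, prod=6)
    iter(m=4, prod=30)
      iter(m=3, prod=120)
        iter(m=2, prod=360)
          iter(m=1, prod=720)
          -> return 720
        -> return 720
      -> return 720
    -> return 720
  -> return 720
-> return 720

Final answer: 720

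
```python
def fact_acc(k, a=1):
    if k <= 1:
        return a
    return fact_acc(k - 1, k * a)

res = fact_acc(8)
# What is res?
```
Call trace:
fact_acc(k=8, a=1)
  fact_acc(k=7, a=8)
    fact_acc(k=6, a=56)
      fact_acc(k=5, a=336)
        fact_acc(k=4, a=1680)
          fact_acc(k=3, a=6720)
            fact_acc(k=2, a=20160)
              fact_acc(k=1, a=40320)
              -> return 40320
            -> return 40320
          -> return 40320
        -> return 40320
      -> return 40320
    -> return 40320
  -> return 40320
-> return 40320

Final answer: 40320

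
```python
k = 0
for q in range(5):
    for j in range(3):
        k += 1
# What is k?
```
Trace:
  k=0
  k=1, q=0, j=0
  k=2, q=0, j=1
  k=3, q=0, j=2
  k=4, q=1, j=0
  k=5, q=1, j=1
  k=6, q=1, j=2
  k=7, q=2, j=0
  k=8, q=2, j=1
  k=9, q=2, j=2
  k=10, q=3, j=0
  k=11, q=3, j=1
  k=12, q=3, j=2
  k=13, q=4, j=0
  k=14, q=4, j=1
  k=15, q=4, j=2

Final answer: 15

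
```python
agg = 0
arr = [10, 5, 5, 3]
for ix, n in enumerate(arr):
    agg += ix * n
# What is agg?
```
Trace:
  agg=0
  agg=0, ix=0, n=10
  agg=5, ix=1, n=5
  agg=15, ix=2, n=5
  agg=24, ix=3, n=3

Final answer: 24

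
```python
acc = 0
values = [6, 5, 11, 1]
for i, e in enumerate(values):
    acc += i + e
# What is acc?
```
Trace:
  acc=0
  acc=6, i=0, e=6
  acc=12, i=1, e=5
  acc=25, i=2, e=11
  acc=29, i=3, e=1

Final answer: 29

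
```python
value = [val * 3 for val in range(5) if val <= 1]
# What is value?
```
Trace:
  val=0
  val=1
  val=2
  val=3
  val=4
  value=[0, 3]

Final answer: [0, 3]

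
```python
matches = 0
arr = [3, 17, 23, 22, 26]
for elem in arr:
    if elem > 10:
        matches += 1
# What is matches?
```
Trace:
  matches=0
  matches=0, elem=3
  matches=1, elem=17
  matches=2, elem=23
  matches=3, elem=22
  matches=4, elem=26

Final answer: 4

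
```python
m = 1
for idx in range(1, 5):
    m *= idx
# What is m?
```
Trace:
  m=1
  m=1, idx=1
  m=2, idx=2
  m=6, idx=3
  m=24, idx=4

Final answer: 24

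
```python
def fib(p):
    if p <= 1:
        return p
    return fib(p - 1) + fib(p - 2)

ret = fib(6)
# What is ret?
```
Call trace (a repeated sub-call is expanded the first time; later identical calls just restate its return value):
fib(p=6)
  fib(p=5)
    fib(p=4)
      fib(p=3)
        fib(p=2)
          fib(p=1)
          -> return 1
          fib(p=0)
          -> return 0
        -> return 1
        fib(p=1)
        -> return 1
      -> return 2
      fib(p=2) -> return 1  (same call as traced above)
    -> return 3
    fib(p=3) -> return 2  (same call as traced above)
  -> return 5
  fib(p=4) -> return 3  (same call as traced above)
-> return 8

Final answer: 8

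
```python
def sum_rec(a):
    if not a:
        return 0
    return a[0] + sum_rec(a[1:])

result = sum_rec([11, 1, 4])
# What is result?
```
Call trace:
sum_rec(a=[11, 1, 4])
  sum_rec(a=[1, 4])
    sum_rec(a=[4])
      sum_rec(a=[])
      -> return 0
    -> return 4
  -> return 5
-> return 16

Final answer: 16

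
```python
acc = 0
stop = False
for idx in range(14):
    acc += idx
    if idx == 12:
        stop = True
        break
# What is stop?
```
Trace:
  acc=0
  acc=0, stop=False
  acc=0, stop=False, idx=0
  acc=1, stop=False, idx=1
  acc=3, stop=False, idx=2
  acc=6, stop=False, idx=3
  acc=10, stop=False, idx=4
  acc=15, stop=False, idx=5
  acc=21, stop=False, idx=6
  acc=28, stop=False, idx=7
  acc=36, stop=False, idx=8
  acc=45, stop=False, idx=9
  acc=55, stop=False, idx=10
  acc=66, stop=False, idx=11
  acc=78, stop=True, idx=12

Final answer: True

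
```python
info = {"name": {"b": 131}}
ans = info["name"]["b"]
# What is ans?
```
Trace:
  info={'name': {'b': 131}}
  info={'name': {'b': 131}}, ans=131

Final answer: 131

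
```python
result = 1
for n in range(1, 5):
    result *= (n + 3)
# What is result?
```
Trace:
  result=1
  result=4, n=1
  result=20, n=2
  result=120, n=3
  result=840, n=4

Final answer: 840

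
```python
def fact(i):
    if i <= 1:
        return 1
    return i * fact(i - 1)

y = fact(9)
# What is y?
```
Call trace:
fact(i=9)
  fact(i=8)
    fact(i=7)
      fact(i=6)
        fact(i=5)
          fact(i=4)
            fact(i=3)
              fact(i=2)
                fact(i=1)
                -> return 1
              -> return 2
            -> return 6
          -> return 24
        -> return 120
      -> return 720
    -> return 5040
  -> return 40320
-> return 362880

Final answer: 362880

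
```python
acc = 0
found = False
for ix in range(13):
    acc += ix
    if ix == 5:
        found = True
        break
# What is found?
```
Trace:
  acc=0
  acc=0, found=False
  acc=0, found=False, ix=0
  acc=1, found=False, ix=1
  acc=3, found=False, ix=2
  acc=6, found=False, ix=3
  acc=10, found=False, ix=4
  acc=15, found=True, ix=5

Final answer: True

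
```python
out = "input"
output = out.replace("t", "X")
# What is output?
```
Trace:
  out='input'
  out='input', output='inpuX'

Final answer: 'inpuX'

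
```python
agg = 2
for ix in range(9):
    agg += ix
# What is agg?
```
Trace:
  agg=2
  agg=2, ix=0
  agg=3, ix=1
  agg=5, ix=2
  agg=8, ix=3
  agg=12, ix=4
  agg=17, ix=5
  agg=23, ix=6
  agg=30, ix=7
  agg=38, ix=8

Final answer: 38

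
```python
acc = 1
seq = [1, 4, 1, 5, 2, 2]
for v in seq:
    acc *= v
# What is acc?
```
Trace:
  acc=1
  acc=1, v=1
  acc=4, v=4
  acc=4, v=1
  acc=20, v=5
  acc=40, v=2
  acc=80, v=2

Final answer: 80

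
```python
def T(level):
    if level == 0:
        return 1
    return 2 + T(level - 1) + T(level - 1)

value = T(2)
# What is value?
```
Call trace (a repeated sub-call is expanded the first time; later identical calls just restate its return value):
T(level=2)
  T(level=1)
    T(level=0)
    -> return 1
    T(level=0)
    -> return 1
  -> return 4
  T(level=1) -> return 4  (same call as traced above)
-> return 10

Final answer: 10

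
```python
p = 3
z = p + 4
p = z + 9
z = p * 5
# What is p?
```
Trace:
  p=3
  p=3, z=7
  p=16, z=7
  p=16, z=80

Final answer: 16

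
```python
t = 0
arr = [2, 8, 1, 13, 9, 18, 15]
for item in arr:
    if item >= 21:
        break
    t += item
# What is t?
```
Trace:
  t=0
  t=2, item=2
  t=10, item=8
  t=11, item=1
  t=24, item=13
  t=33, item=9
  t=51, item=18
  t=66, item=15

Final answer: 66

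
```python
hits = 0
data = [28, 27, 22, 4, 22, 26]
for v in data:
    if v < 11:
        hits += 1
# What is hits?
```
Trace:
  hits=0
  hits=0, v=28
  hits=0, v=27
  hits=0, v=22
  hits=1, v=4
  hits=1, v=22
  hits=1, v=26

Final answer: 1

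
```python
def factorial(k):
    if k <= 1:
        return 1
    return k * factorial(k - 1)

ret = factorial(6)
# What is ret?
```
Call trace:
factorial(k=6)
  factorial(k=5)
    factorial(k=4)
      factorial(k=3)
        factorial(k=2)
          factorial(k=1)
          -> return 1
        -> return 2
      -> return 6
    -> return 24
  -> return 120
-> return 720

Final answer: 720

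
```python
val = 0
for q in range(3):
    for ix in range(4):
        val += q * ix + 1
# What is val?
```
Trace:
  val=0
  val=1, q=0, ix=0
  val=2, q=0, ix=1
  val=3, q=0, ix=2
  val=4, q=0, ix=3
  val=5, q=1, ix=0
  val=7, q=1, ix=1
  val=10, q=1, ix=2
  val=14, q=1, ix=3
  val=15, q=2, ix=0
  val=18, q=2, ix=1
  val=23, q=2, ix=2
  val=30, q=2, ix=3

Final answer: 30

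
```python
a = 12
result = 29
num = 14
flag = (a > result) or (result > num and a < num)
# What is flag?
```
Trace:
  a=12
  a=12, result=29
  a=12, result=29, num=14
  a=12, result=29, num=14, flag=True

Final answer: True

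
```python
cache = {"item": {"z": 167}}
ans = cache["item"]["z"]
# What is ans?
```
Trace:
  cache={'item': {'z': 167}}
  cache={'item': {'z': 167}}, ans=167

Final answer: 167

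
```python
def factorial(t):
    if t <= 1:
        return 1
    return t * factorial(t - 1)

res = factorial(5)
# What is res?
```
Call trace:
factorial(t=5)
  factorial(t=4)
    factorial(t=3)
      factorial(t=2)
        factorial(t=1)
        -> return 1
      -> return 2
    -> return 6
  -> return 24
-> return 120

Final answer: 120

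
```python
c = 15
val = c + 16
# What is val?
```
Trace:
  c=15
  c=15, val=31

Final answer: 31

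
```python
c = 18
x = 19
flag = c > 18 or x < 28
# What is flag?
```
Trace:
  c=18
  c=18, x=19
  c=18, x=19, flag=True

Final answer: True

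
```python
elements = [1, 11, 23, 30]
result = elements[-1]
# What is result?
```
Trace:
  elements=[1, 11, 23, 30]
  elements=[1, 11, 23, 30], result=30

Final answer: 30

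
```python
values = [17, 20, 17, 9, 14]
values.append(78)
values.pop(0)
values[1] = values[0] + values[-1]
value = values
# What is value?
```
Trace:
  values=[17, 20, 17, 9, 14]
  values=[17, 20, 17, 9, 14, 78]
  values=[20, 17, 9, 14, 78]
  values=[20, 98, 9, 14, 78]
  values=[20, 98, 9, 14, 78], value=[20, 98, 9, 14, 78]

Final answer: [20, 98, 9, 14, 78]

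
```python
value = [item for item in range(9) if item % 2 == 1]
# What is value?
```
Trace:
  item=0
  item=1
  item=2
  item=3
  item=4
  item=5
  item=6
  item=7
  item=8
  value=[1, 3, 5, 7]

Final answer: [1, 3, 5, 7]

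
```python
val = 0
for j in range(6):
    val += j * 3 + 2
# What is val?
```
Trace:
  val=0
  val=2, j=0
  val=7, j=1
  val=15, j=2
  val=26, j=3
  val=40, j=4
  val=57, j=5

Final answer: 57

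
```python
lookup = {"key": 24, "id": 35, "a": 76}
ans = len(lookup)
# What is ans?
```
Trace:
  lookup={'key': 24, 'id': 35, 'a': 76}
  lookup={'key': 24, 'id': 35, 'a': 76}, ans=3

Final answer: 3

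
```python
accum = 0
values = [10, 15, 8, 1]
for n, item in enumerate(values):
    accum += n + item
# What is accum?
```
Trace:
  accum=0
  accum=10, n=0, item=10
  accum=26, n=1, item=15
  accum=36, n=2, item=8
  accum=40, n=3, item=1

Final answer: 40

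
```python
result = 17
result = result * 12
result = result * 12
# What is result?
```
Trace:
  result=17
  result=204
  result=2448

Final answer: 2448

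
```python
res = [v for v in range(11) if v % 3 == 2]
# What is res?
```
Trace:
  v=0
  v=1
  v=2
  v=3
  v=4
  v=5
  v=6
  v=7
  v=8
  v=9
  v=10
  res=[2, 5, 8]

Final answer: [2, 5, 8]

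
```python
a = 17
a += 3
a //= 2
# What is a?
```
Trace:
  a=17
  a=20
  a=10

Final answer: 10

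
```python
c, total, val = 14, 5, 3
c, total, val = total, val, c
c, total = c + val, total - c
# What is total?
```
Trace:
  c=14, total=5, val=3
  c=5, total=3, val=14
  c=19, total=-2, val=14

Final answer: -2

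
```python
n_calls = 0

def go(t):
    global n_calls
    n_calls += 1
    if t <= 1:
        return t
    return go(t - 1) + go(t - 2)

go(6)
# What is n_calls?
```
Call trace (a repeated sub-call is expanded the first time; later identical calls just restate its return value):
go(t=6)
  go(t=5)
    go(t=4)
      go(t=3)
        go(t=2)
          go(t=1)
          -> return 1
          go(t=0)
          -> return 0
        -> return 1
        go(t=1)
        -> return 1
      -> return 2
      go(t=2) -> return 1  (same call as traced above)
    -> return 3
    go(t=3) -> return 2  (same call as traced above)
  -> return 5
  go(t=4) -> return 3  (same call as traced above)
-> return 8

n_calls is incremented once per call, so count the calls in each subtree. Let C(t) = number of calls made by go(t).
C(0) = C(1) = 1 (base case, no recursion); C(t) = 1 + C(t - 1) + C(t - 2) otherwise.
C(2) = 1 + C(1) + C(0) = 1 + 1 + 1 = 3
C(3) = 1 + C(2) + C(1) = 1 + 3 + 1 = 5
C(4) = 1 + C(3) + C(2) = 1 + 5 + 3 = 9
C(5) = 1 + C(4) + C(3) = 1 + 9 + 5 = 15
C(6) = 1 + C(5) + C(4) = 1 + 15 + 9 = 25
n_calls = C(6) = 25

Final answer: 25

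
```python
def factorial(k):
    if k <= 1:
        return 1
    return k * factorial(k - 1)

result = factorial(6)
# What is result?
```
Call trace:
factorial(k=6)
  factorial(k=5)
    factorial(k=4)
      factorial(k=3)
        factorial(k=2)
          factorial(k=1)
          -> return 1
        -> return 2
      -> return 6
    -> return 24
  -> return 120
-> return 720

Final answer: 720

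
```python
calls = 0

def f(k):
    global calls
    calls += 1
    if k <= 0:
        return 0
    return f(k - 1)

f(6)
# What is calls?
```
Call trace:
f(k=6)
  f(k=5)
    f(k=4)
      f(k=3)
        f(k=2)
          f(k=1)
            f(k=0)
            -> return 0
          -> return 0
        -> return 0
      -> return 0
    -> return 0
  -> return 0
-> return 0

calls is incremented once per call. f is entered once for each k = 6, 5, 4, 3, 2, 1, 0 (the k <= 0 call returns without recursing), i.e. 6 + 1 calls.
calls = 7

Final answer: 7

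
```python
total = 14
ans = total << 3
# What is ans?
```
Trace:
  total=14
  total=14, ans=112

Final answer: 112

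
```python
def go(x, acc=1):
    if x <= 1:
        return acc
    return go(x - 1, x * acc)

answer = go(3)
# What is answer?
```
Call trace:
go(x=3, acc=1)
  go(x=2, acc=3)
    go(x=1, acc=6)
    -> return 6
  -> return 6
-> return 6

Final answer: 6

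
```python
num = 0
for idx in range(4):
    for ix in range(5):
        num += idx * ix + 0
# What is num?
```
Trace:
  num=0
  num=0, idx=0, ix=0
  num=0, idx=0, ix=1
  num=0, idx=0, ix=2
  num=0, idx=0, ix=3
  num=0, idx=0, ix=4
  num=0, idx=1, ix=0
  num=1, idx=1, ix=1
  num=3, idx=1, ix=2
  num=6, idx=1, ix=3
  num=10, idx=1, ix=4
  num=10, idx=2, ix=0
  num=12, idx=2, ix=1
  num=16, idx=2, ix=2
  num=22, idx=2, ix=3
  num=30, idx=2, ix=4
  num=30, idx=3, ix=0
  num=33, idx=3, ix=1
  num=39, idx=3, ix=2
  num=48, idx=3, ix=3
  num=60, idx=3, ix=4

Final answer: 60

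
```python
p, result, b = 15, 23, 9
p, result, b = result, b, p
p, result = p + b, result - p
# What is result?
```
Trace:
  p=15, result=23, b=9
  p=23, result=9, b=15
  p=38, result=-14, b=15

Final answer: -14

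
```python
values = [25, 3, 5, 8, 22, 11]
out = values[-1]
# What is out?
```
Trace:
  values=[25, 3, 5, 8, 22, 11]
  values=[25, 3, 5, 8, 22, 11], out=11

Final answer: 11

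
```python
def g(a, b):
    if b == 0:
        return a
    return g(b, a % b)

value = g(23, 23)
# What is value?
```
Call trace:
g(a=23, b=23)
  g(a=23, b=0)
  -> return 23
-> return 23

Final answer: 23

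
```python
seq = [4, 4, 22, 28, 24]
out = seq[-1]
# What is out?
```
Trace:
  seq=[4, 4, 22, 28, 24]
  seq=[4, 4, 22, 28, 24], out=24

Final answer: 24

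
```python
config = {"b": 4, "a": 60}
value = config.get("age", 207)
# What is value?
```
Trace:
  config={'b': 4, 'a': 60}
  config={'b': 4, 'a': 60}, value=207

Final answer: 207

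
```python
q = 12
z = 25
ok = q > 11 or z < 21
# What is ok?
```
Trace:
  q=12
  q=12, z=25
  q=12, z=25, ok=True

Final answer: True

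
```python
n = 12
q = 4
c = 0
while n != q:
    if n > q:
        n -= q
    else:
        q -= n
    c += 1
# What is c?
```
Trace:
  n=12
  n=12, q=4
  n=12, q=4, c=0
  n=8, q=4, c=1
  n=4, q=4, c=2

Final answer: 2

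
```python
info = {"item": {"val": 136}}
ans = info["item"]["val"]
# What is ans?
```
Trace:
  info={'item': {'val': 136}}
  info={'item': {'val': 136}}, ans=136

Final answer: 136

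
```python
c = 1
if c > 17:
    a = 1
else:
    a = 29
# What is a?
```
Trace:
  c=1
  c=1, a=29

Final answer: 29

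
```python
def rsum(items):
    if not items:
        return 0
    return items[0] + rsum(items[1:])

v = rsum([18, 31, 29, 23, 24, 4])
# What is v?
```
Call trace:
rsum(items=[18, 31, 29, 23, 24, 4])
  rsum(items=[31, 29, 23, 24, 4])
    rsum(items=[29, 23, 24, 4])
      rsum(items=[23, 24, 4])
        rsum(items=[24, 4])
          rsum(items=[4])
            rsum(items=[])
            -> return 0
          -> return 4
        -> return 28
      -> return 51
    -> return 80
  -> return 111
-> return 129

Final answer: 129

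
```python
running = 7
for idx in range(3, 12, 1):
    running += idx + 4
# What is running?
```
Trace:
  running=7
  running=14, idx=3
  running=22, idx=4
  running=31, idx=5
  running=41, idx=6
  running=52, idx=7
  running=64, idx=8
  running=77, idx=9
  running=91, idx=10
  running=106, idx=11

Final answer: 106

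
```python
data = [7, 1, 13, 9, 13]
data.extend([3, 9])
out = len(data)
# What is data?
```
Trace:
  data=[7, 1, 13, 9, 13]
  data=[7, 1, 13, 9, 13, 3, 9]
  data=[7, 1, 13, 9, 13, 3, 9], out=7

Final answer: [7, 1, 13, 9, 13, 3, 9]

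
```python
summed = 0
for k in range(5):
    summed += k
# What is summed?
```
Trace:
  summed=0
  summed=0, k=0
  summed=1, k=1
  summed=3, k=2
  summed=6, k=3
  summed=10, k=4

Final answer: 10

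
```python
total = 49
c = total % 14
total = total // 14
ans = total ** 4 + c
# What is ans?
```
Trace:
  total=49
  total=49, c=7
  total=3, c=7
  total=3, c=7, ans=88

Final answer: 88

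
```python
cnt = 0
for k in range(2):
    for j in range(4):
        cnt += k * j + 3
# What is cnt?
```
Trace:
  cnt=0
  cnt=3, k=0, j=0
  cnt=6, k=0, j=1
  cnt=9, k=0, j=2
  cnt=12, k=0, j=3
  cnt=15, k=1, j=0
  cnt=19, k=1, j=1
  cnt=24, k=1, j=2
  cnt=30, k=1, j=3

Final answer: 30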